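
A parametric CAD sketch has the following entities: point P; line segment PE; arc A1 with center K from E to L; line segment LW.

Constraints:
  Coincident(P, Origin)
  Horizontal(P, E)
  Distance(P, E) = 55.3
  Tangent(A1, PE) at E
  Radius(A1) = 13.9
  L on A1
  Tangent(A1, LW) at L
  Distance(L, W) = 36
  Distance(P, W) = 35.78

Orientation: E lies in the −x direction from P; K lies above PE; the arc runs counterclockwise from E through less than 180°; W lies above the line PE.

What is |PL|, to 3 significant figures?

45.6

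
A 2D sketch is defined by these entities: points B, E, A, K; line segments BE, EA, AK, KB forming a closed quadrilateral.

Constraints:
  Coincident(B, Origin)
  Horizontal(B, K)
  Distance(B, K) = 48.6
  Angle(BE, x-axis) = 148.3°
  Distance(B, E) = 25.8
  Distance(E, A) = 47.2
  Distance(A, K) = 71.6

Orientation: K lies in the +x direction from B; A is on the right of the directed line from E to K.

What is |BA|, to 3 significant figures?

36.3

B is at the origin; BK is horizontal with |BK| = 48.6 and K in +x, so K = (48.6, 0). BE runs at 148.3° with |BE| = 25.8, so E = (-22.0, 13.6). A is determined by |EA| = 47.2 and |AK| = 71.6 together: it lies at the intersection of circle(E, 47.2) and circle(K, 71.6). With |EK| = 71.8, the foot of the radical line on EK is 15.7 from E and the perpendicular offset is √(47.2² − 15.7²) = 44.5. Taking the right-of-EK solution: A = (-14.9, -33.1).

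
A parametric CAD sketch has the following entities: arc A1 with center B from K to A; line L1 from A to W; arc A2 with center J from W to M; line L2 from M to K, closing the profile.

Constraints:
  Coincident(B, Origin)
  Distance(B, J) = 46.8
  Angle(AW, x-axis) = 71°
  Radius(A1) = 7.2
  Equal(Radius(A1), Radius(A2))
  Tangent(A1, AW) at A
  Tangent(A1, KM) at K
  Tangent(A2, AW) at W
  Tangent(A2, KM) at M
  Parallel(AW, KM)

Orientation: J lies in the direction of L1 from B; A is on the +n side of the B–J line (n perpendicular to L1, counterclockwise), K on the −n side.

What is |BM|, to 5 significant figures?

47.351

Tangency of A1 to both parallel lines with radius 7.2 puts A and K at B ± 7.2·n: A = (-6.8077, 2.3441), K = (6.8077, -2.3441). Equal radii place W and M the same way about J: W = J + 7.2·n = (8.4289, 46.594), M = J − 7.2·n = (22.044, 41.906). Then |BM| = |M − B| = 47.351.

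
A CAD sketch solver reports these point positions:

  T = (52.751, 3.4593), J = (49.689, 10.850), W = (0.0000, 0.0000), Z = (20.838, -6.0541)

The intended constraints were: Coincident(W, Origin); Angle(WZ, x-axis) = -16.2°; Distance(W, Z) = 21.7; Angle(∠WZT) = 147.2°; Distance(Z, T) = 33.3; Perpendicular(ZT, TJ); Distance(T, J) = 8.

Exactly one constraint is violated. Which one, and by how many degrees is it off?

Perpendicular(ZT, TJ) — off by 5.90°.

W = (0.00, 0.00) ✓; WZ at -16.20° ✓; |WZ| = 21.70 ✓; ∠WZT = 147.2° ✓; |ZT| = 33.30 ✓; ∠(ZT, TJ) = 95.90° ✗; |TJ| = 8.000 ✓.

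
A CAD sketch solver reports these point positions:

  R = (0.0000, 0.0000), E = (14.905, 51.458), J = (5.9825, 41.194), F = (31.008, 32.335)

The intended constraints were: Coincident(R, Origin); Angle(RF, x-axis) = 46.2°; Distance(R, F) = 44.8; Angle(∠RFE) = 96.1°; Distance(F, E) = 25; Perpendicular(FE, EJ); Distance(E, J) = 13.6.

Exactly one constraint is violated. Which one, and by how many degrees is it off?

Perpendicular(FE, EJ) — off by 8.90°.

R = (0.00, 0.00) ✓; RF at 46.20° ✓; |RF| = 44.80 ✓; ∠RFE = 96.10° ✓; |FE| = 25.00 ✓; ∠(FE, EJ) = 98.90° ✗; |EJ| = 13.60 ✓.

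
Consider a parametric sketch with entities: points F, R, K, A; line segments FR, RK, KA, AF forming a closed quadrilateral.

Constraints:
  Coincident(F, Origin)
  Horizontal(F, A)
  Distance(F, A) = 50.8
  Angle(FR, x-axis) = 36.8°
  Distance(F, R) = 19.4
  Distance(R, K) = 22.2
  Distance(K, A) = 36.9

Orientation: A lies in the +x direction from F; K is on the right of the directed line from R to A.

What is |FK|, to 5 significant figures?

18.724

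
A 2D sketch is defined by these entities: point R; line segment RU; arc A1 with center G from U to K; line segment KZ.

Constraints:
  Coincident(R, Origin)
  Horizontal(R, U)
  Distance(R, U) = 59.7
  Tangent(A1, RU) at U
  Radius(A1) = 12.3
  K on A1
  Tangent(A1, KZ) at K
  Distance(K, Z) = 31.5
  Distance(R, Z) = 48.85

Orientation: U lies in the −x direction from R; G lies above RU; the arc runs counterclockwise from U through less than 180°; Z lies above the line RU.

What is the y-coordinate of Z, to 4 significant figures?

34.71

Checks: |GK| = 12.30 ✓; ∠(GK, KZ) = 90.00° ✓; |KZ| = 31.50 ✓; |RZ| = 48.85 ✓.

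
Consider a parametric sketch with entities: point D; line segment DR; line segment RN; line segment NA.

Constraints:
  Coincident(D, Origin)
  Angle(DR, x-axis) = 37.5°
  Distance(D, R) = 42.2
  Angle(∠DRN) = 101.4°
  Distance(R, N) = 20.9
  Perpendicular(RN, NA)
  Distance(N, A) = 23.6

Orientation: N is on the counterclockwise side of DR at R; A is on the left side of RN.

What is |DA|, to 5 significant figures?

34.216

D is at the origin; DR runs at 37.5° with length 42.2, so R = 42.2·(cos 37.5°, sin 37.5°) = (33.480, 25.690). ∠DRN = 101.4°, so RN runs at 37.5° + (180° − 101.4°) = 116.10° from the x-axis; with |RN| = 20.9, N = R + 20.9·(cos 116.10°, sin 116.10°) = (24.285, 44.459). The perpendicularity gives NA at right angles to RN; with |NA| = 23.6 on the left of RN, A = N + 23.6·(-0.89803, -0.43994) = (3.0913, 34.076). Then |DA| = |A − D| = 34.216.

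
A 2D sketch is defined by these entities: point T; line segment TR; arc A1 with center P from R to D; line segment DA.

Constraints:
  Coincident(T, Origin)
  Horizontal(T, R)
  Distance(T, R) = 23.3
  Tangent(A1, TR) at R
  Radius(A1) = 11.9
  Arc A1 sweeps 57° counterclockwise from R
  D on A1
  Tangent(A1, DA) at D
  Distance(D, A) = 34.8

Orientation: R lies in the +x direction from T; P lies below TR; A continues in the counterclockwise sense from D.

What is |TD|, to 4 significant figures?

14.38

T is at the origin; T and R share the same y with |TR| = 23.3 and R on the +x side, so R = (23.30, 0.000). Tangency of A1 to TR means the radius PR is perpendicular to TR, so P = R + (0, -11.9) = (23.30, -11.90). On A1, R sits at bearing 90° from P; a 57° counterclockwise sweep puts D at bearing 147°, so D = P + 11.9·(cos 147°, sin 147°) = (13.32, -5.419). Then |TD| = |D − T| = 14.38.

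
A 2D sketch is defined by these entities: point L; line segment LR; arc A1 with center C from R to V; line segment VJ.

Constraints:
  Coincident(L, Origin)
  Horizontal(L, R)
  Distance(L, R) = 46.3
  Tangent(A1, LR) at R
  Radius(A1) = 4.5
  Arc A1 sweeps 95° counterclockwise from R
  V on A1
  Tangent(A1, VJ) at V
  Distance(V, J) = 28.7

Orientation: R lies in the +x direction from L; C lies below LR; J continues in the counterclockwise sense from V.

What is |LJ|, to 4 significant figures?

55.54

L is at the origin; L and R share the same y with |LR| = 46.3 and R on the +x side, so R = (46.30, 0.000). Since A1 is tangent to LR there, CR ⟂ LR, so C = R + (0, -4.5) = (46.30, -4.500). On A1, R sits at bearing 90° from C; a 95° counterclockwise sweep puts V at bearing 185°, so V = C + 4.5·(cos 185°, sin 185°) = (41.82, -4.892). The tangent condition forces CV to be normal to VJ, so VJ runs along (−sin 185°, cos 185°); with |VJ| = 28.7, J = (44.32, -33.48). Then |LJ| = |J − L| = 55.54.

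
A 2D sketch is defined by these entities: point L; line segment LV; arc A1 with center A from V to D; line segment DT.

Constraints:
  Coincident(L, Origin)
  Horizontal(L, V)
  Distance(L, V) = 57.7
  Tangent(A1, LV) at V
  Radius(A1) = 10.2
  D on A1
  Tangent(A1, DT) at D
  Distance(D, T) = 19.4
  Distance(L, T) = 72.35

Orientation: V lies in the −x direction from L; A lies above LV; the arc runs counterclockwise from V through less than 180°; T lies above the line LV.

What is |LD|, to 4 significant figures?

54.00

Checks: |LV| = 57.70 ✓; ∠(AV, VL) = 90.00° ✓; |AD| = 10.20 ✓; ∠(AD, DT) = 90.00° ✓; |DT| = 19.40 ✓; |LT| = 72.35 ✓.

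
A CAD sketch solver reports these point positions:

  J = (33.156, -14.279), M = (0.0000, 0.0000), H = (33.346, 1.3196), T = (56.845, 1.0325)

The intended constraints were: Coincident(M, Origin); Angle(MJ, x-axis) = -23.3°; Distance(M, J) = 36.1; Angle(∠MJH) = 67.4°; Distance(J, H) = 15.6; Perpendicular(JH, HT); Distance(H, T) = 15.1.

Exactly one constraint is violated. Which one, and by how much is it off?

Distance(H, T) = 15.1 — off by 8.40.

M = (0.00, 0.00) ✓; MJ at -23.30° ✓; |MJ| = 36.10 ✓; ∠MJH = 67.40° ✓; |JH| = 15.60 ✓; ∠(JH, HT) = 90.00° ✓; |HT| = 23.50 ✗.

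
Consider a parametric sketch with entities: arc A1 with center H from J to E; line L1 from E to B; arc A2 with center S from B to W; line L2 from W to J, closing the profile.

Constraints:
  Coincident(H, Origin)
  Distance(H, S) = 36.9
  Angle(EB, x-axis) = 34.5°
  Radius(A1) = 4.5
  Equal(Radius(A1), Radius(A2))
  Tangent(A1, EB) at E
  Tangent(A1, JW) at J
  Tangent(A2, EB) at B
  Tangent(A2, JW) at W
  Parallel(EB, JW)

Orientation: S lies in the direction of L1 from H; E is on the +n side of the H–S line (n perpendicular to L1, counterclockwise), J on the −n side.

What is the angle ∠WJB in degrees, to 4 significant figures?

13.71°

Tangency of A1 to both parallel lines with radius 4.5 puts E and J at H ± 4.5·n: E = (-2.549, 3.709), J = (2.549, -3.709). Equal radii place B and W the same way about S: B = S + 4.5·n = (27.86, 24.61), W = S − 4.5·n = (32.96, 17.19). Then cos ∠WJB = JW·JB / (|JW||JB|), giving 13.71°.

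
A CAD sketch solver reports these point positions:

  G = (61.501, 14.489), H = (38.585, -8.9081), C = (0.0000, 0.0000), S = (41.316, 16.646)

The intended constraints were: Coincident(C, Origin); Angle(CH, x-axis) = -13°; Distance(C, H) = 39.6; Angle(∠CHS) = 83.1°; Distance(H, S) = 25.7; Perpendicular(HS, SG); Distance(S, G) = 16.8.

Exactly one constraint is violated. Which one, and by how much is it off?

Distance(S, G) = 16.8 — off by 3.50.

C = (0.00, 0.00) ✓; CH at -13.00° ✓; |CH| = 39.60 ✓; ∠CHS = 83.10° ✓; |HS| = 25.70 ✓; ∠(HS, SG) = 90.00° ✓; |SG| = 20.30 ✗.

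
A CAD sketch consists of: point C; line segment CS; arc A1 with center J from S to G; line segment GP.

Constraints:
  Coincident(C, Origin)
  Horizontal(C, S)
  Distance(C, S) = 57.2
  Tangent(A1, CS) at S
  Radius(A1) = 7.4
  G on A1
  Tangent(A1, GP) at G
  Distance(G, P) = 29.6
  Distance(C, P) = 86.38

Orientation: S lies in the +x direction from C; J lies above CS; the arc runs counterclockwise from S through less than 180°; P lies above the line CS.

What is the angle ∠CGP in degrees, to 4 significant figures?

136.2°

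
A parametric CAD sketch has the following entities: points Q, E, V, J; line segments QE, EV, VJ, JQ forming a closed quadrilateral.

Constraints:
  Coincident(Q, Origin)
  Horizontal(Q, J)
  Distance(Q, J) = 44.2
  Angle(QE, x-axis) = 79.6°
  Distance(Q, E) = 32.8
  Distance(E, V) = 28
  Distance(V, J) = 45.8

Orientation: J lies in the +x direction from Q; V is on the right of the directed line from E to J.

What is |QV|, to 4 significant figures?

5.369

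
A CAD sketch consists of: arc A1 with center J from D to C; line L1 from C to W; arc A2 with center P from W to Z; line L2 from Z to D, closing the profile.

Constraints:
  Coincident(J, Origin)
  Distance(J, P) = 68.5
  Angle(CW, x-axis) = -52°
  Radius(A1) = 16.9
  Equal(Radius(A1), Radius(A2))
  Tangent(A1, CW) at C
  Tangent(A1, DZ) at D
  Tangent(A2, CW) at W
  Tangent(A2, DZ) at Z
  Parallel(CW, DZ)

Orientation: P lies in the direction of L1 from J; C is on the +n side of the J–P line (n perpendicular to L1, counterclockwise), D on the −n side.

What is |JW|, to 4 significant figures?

70.55

The slot axis is L1's direction at -52.0°, so u = (cos -52.0°, sin -52.0°) = (0.6157, -0.7880) and n = (−sin -52.0°, cos -52.0°) = (0.7880, 0.6157). J is at the origin and P lies 68.5 along u from J, so P = 68.5·u = (42.17, -53.98). Tangency of A1 to both parallel lines with radius 16.9 puts C and D at J ± 16.9·n: C = (13.32, 10.40), D = (-13.32, -10.40). Equal radii place W and Z the same way about P: W = P + 16.9·n = (55.49, -43.57), Z = P − 16.9·n = (28.86, -64.38). Then |JW| = |W − J| = 70.55.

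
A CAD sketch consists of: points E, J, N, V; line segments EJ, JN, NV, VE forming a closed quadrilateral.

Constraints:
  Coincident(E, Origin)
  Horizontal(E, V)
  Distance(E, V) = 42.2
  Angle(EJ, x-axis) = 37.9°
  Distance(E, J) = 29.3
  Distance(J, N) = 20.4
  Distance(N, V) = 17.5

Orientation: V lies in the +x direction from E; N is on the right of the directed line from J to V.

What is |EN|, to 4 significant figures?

24.96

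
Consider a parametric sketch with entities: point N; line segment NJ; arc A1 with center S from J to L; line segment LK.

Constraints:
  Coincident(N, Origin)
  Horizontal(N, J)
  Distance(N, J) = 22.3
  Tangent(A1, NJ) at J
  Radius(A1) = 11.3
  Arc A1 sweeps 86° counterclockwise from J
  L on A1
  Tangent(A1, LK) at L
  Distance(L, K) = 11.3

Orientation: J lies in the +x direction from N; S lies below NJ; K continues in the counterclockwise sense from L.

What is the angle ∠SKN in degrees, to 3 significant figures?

74.2°

N is at the origin; NJ is horizontal with |NJ| = 22.3 and J on the +x side, so J = (22.3, 0.00). Tangency of A1 to NJ means the radius SJ is perpendicular to NJ, so S = J + (0, -11.3) = (22.3, -11.3). On A1, J sits at bearing 90° from S; an 86° counterclockwise sweep puts L at bearing 176°, so L = S + 11.3·(cos 176°, sin 176°) = (11.0, -10.5). A1 meets LK tangentially, so SL is at right angles to LK, so LK runs along (−sin 176°, cos 176°); with |LK| = 11.3, K = (10.2, -21.8). Then cos ∠SKN = KS·KN / (|KS||KN|), giving 74.2°.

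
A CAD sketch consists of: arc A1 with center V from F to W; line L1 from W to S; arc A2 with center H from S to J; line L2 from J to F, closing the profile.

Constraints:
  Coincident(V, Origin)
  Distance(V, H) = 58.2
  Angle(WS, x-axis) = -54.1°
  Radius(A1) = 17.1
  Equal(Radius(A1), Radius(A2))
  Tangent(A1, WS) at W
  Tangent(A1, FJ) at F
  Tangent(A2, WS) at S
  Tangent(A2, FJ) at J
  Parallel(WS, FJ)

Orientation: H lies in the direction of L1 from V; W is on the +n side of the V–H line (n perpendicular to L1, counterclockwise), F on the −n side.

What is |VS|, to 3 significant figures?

60.7

Tangency of A1 to both parallel lines with radius 17.1 puts W and F at V ± 17.1·n: W = (13.9, 10.0), F = (-13.9, -10.0). Equal radii place S and J the same way about H: S = H + 17.1·n = (48.0, -37.1), J = H − 17.1·n = (20.3, -57.2). Then |VS| = |S − V| = 60.7.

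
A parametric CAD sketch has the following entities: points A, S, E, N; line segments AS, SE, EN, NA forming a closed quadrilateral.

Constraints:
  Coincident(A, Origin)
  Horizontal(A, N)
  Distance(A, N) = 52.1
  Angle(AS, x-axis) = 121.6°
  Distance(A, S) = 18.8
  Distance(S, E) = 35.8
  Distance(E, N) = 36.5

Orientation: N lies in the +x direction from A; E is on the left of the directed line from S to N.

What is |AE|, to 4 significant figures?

34.90

A is at the origin; A and N share the same y with |AN| = 52.1 and N in +x, so N = (52.1, 0). AS runs at 121.6° with |AS| = 18.8, so S = (-9.851, 16.01). E is determined by |SE| = 35.8 and |EN| = 36.5 together: it lies at the intersection of circle(S, 35.8) and circle(N, 36.5). With |SN| = 63.99, the foot of the radical line on SN is 31.60 from S and the perpendicular offset is √(35.8² − 31.60²) = 16.83. Taking the left-of-SN solution: E = (24.95, 24.40).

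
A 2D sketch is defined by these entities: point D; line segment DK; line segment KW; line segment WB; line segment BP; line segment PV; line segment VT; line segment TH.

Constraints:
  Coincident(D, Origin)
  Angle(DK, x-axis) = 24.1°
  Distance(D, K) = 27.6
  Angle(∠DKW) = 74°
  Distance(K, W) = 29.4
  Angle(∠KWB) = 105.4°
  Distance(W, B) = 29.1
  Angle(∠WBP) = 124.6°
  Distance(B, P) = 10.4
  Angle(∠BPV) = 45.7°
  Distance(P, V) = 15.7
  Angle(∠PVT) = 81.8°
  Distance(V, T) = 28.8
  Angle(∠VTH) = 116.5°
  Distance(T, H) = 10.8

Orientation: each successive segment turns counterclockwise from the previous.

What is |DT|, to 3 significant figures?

50.3

∠BPV = 45.7° gives PV at 34.4° from the x-axis; with |PV| = 15.7, V = (-9.01, 20.2). ∠PVT = 81.8° gives VT at 133° from the x-axis; with |VT| = 28.8, T = (-28.5, 41.4). Then |DT| = |T − D| = 50.3.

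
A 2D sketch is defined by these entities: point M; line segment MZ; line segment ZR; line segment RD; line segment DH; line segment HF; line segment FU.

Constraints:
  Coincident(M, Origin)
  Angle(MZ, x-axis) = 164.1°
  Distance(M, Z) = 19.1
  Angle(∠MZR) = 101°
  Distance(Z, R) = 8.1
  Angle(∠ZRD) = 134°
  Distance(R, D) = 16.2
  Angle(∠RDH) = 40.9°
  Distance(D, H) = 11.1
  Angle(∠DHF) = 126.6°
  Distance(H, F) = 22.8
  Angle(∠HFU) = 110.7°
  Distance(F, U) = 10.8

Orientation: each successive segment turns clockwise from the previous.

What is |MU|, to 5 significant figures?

36.664

∠DHF = 126.6° gives HF at -153.40° from the x-axis; with |HF| = 22.8, F = (-27.420, 2.3797). ∠HFU = 110.7° gives FU at 137.30° from the x-axis; with |FU| = 10.8, U = (-35.357, 9.7038). Then |MU| = |U − M| = 36.664.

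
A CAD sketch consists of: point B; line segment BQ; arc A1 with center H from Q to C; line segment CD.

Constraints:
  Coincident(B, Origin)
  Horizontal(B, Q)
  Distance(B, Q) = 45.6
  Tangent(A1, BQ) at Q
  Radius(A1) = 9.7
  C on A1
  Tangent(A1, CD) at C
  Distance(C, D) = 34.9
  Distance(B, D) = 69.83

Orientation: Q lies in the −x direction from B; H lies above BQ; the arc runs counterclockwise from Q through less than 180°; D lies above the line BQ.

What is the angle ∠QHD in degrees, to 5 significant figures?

167.69°

B is at the origin; BQ is horizontal with |BQ| = 45.6 and Q on the −x side, so Q = (-45.600, 0.0000). A1 meets BQ tangentially, so HQ is at right angles to BQ, so H = Q + (0, 9.7) = (-45.600, 9.7000). Since HC ⟂ CD (tangency), |HD| = √(9.7² + 34.9²) = 36.223 regardless of where C sits on A1. So D lies on both circle(B, 69.83) and circle(H, 36.223); the above-BQ intersection is D = (-53.320, 45.091). C is the foot of the tangent from D: C = (-37.023, 14.230).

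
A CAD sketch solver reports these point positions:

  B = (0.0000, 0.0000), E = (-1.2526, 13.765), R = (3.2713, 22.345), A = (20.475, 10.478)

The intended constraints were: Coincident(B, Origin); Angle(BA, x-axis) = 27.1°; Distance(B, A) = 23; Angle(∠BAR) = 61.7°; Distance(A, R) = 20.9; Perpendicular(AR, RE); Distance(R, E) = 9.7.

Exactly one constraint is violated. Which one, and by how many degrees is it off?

Perpendicular(AR, RE) — off by 6.80°.

B = (0.00, 0.00) ✓; BA at 27.10° ✓; |BA| = 23.00 ✓; ∠BAR = 61.70° ✓; |AR| = 20.90 ✓; ∠(AR, RE) = 96.80° ✗; |RE| = 9.700 ✓.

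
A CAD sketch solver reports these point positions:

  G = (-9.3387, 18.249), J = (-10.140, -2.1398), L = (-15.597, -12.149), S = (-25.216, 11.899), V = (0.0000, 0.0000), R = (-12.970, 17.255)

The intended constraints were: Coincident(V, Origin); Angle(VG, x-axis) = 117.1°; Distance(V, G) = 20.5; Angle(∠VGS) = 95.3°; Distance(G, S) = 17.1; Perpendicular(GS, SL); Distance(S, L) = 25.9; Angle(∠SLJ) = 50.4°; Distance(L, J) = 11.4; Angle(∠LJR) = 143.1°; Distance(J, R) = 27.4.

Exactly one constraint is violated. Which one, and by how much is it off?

Distance(J, R) = 27.4 — off by 7.80.

V = (0.00, 0.00) ✓; VG at 117.1° ✓; |VG| = 20.50 ✓; ∠VGS = 95.30° ✓; |GS| = 17.10 ✓; ∠(GS, SL) = 90.00° ✓; |SL| = 25.90 ✓; ∠SLJ = 50.40° ✓; |LJ| = 11.40 ✓; ∠LJR = 143.1° ✓; |JR| = 19.60 ✗.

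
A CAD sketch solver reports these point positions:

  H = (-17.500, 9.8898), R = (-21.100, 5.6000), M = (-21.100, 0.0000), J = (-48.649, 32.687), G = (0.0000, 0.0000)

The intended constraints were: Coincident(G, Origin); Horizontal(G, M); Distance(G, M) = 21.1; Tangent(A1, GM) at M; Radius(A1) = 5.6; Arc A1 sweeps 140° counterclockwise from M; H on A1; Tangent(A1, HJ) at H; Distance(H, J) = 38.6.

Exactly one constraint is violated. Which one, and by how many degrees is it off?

Tangent(A1, HJ) at H — off by 3.80°.

G = (0.00, 0.00) ✓; G.y = 0.00, M.y = 0.00 ✓; |GM| = 21.10 ✓; ∠(RM, MG) = 90.00° ✓; |RM| = 5.600 ✓; bearing(R→H) − bearing(R→M) = 140.0° ✓; |RH| = 5.600 ✓; ∠(RH, HJ) = 86.20° ✗; |HJ| = 38.60 ✓.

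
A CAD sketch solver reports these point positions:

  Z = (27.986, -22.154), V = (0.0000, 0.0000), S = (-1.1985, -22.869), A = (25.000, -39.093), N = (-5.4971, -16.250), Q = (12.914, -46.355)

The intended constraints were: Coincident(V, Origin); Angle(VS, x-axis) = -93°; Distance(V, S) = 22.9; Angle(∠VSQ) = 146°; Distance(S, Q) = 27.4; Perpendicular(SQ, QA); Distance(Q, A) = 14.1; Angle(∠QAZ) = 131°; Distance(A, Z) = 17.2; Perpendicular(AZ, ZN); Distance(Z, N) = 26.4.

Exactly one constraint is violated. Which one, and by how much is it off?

Distance(Z, N) = 26.4 — off by 7.60.

V = (0.00, 0.00) ✓; VS at -93.00° ✓; |VS| = 22.90 ✓; ∠VSQ = 146.0° ✓; |SQ| = 27.40 ✓; ∠(SQ, QA) = 90.00° ✓; |QA| = 14.10 ✓; ∠QAZ = 131.0° ✓; |AZ| = 17.20 ✓; ∠(AZ, ZN) = 90.00° ✓; |ZN| = 34.00 ✗.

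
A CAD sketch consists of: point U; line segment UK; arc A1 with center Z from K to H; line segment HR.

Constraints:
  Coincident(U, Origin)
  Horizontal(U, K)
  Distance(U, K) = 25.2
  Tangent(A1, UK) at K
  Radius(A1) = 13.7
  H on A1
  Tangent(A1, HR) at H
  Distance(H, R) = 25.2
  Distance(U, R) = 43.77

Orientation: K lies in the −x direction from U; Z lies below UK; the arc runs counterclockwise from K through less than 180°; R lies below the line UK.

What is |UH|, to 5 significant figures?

41.871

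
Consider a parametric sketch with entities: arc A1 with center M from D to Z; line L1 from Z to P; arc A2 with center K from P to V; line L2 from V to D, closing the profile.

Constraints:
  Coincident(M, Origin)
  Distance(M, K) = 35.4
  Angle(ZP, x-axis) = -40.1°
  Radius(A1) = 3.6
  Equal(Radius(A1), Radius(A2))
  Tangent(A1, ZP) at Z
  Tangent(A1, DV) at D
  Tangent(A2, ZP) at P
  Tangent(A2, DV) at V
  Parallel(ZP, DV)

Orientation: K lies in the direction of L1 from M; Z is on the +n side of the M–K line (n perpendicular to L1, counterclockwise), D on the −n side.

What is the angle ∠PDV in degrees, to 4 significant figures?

11.50°

The slot axis is L1's direction at -40.1°, so u = (cos -40.1°, sin -40.1°) = (0.7649, -0.6441) and n = (−sin -40.1°, cos -40.1°) = (0.6441, 0.7649). M is at the origin and K lies 35.4 along u from M, so K = 35.4·u = (27.08, -22.80). Tangency of A1 to both parallel lines with radius 3.6 puts Z and D at M ± 3.6·n: Z = (2.319, 2.754), D = (-2.319, -2.754). Equal radii place P and V the same way about K: P = K + 3.6·n = (29.40, -20.05), V = K − 3.6·n = (24.76, -25.56). Then cos ∠PDV = DP·DV / (|DP||DV|), giving 11.50°.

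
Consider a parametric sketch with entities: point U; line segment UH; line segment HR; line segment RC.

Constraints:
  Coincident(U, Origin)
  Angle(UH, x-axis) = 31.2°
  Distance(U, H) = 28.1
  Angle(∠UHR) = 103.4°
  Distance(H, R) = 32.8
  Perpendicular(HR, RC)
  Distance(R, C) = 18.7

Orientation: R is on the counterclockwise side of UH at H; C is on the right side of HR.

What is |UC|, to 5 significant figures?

60.536

∠UHR = 103.4°, so HR runs at 31.2° + (180° − 103.4°) = 107.80° from the x-axis; with |HR| = 32.8, R = H + 32.8·(cos 107.80°, sin 107.80°) = (14.009, 45.786). HR is perpendicular to RC; with |RC| = 18.7 on the right of HR, C = R + 18.7·(0.95213, 0.30570) = (31.814, 51.503). Then |UC| = |C − U| = 60.536.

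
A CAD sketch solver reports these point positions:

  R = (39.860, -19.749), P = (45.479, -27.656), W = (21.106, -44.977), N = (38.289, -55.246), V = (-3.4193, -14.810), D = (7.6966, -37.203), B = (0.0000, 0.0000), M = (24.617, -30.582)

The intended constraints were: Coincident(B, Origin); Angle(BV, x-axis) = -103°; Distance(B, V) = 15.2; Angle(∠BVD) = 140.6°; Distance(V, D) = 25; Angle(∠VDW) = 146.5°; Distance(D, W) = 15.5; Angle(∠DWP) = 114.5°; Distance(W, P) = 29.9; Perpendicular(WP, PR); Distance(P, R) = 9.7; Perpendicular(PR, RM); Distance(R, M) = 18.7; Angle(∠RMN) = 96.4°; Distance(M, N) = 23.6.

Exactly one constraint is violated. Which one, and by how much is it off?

Distance(M, N) = 23.6 — off by 4.60.

B = (0.00, 0.00) ✓; BV at -103.0° ✓; |BV| = 15.20 ✓; ∠BVD = 140.6° ✓; |VD| = 25.00 ✓; ∠VDW = 146.5° ✓; |DW| = 15.50 ✓; ∠DWP = 114.5° ✓; |WP| = 29.90 ✓; ∠(WP, PR) = 90.00° ✓; |PR| = 9.700 ✓; ∠(PR, RM) = 90.00° ✓; |RM| = 18.70 ✓; ∠RMN = 96.40° ✓; |MN| = 28.20 ✗.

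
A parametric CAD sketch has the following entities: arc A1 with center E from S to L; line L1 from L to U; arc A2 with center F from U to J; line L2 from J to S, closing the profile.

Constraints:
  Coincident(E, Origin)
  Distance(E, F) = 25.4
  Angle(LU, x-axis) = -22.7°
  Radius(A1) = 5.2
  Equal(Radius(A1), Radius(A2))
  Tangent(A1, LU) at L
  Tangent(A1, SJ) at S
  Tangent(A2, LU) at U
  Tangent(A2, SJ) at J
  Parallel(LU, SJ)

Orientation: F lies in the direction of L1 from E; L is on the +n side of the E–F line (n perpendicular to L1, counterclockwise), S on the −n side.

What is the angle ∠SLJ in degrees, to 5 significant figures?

67.733°

The slot axis is L1's direction at -22.7°, so u = (cos -22.7°, sin -22.7°) = (0.92254, -0.38591) and n = (−sin -22.7°, cos -22.7°) = (0.38591, 0.92254). E is at the origin and F lies 25.4 along u from E, so F = 25.4·u = (23.432, -9.8020). Tangency of A1 to both parallel lines with radius 5.2 puts L and S at E ± 5.2·n: L = (2.0067, 4.7972), S = (-2.0067, -4.7972). Equal radii place U and J the same way about F: U = F + 5.2·n = (25.439, -5.0048), J = F − 5.2·n = (21.426, -14.599). Then cos ∠SLJ = LS·LJ / (|LS||LJ|), giving 67.733°.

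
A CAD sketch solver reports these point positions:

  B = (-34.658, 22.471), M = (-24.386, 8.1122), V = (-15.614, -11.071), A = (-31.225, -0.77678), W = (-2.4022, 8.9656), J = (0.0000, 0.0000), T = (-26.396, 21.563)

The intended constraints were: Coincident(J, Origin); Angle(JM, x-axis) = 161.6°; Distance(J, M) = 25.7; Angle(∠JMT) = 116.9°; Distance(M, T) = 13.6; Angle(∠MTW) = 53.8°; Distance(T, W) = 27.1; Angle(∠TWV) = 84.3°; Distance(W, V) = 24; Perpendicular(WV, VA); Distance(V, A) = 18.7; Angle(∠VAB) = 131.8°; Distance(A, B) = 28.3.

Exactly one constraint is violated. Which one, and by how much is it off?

Distance(A, B) = 28.3 — off by 4.80.

J = (0.00, 0.00) ✓; JM at 161.6° ✓; |JM| = 25.70 ✓; ∠JMT = 116.9° ✓; |MT| = 13.60 ✓; ∠MTW = 53.80° ✓; |TW| = 27.10 ✓; ∠TWV = 84.30° ✓; |WV| = 24.00 ✓; ∠(WV, VA) = 90.00° ✓; |VA| = 18.70 ✓; ∠VAB = 131.8° ✓; |AB| = 23.50 ✗.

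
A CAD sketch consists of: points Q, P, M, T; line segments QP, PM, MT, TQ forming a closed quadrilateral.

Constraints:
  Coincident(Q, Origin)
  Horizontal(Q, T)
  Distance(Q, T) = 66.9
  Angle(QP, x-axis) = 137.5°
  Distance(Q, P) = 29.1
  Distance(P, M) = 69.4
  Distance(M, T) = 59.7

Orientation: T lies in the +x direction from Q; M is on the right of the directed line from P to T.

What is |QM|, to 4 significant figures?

41.26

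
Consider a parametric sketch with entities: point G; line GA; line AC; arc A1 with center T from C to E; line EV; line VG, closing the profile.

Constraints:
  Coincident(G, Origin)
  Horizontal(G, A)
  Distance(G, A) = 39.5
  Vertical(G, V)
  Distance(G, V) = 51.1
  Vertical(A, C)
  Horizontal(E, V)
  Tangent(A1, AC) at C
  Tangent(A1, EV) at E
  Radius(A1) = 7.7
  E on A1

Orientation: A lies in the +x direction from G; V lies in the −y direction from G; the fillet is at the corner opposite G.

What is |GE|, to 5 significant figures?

60.187

The virtual corner opposite G is at (39.500, -51.100). Since A1 is tangent to AC there, TC ⟂ AC and the tangent condition forces TE to be normal to EV, with radius 7.7, so the center T sits 7.7 in from both sides at T = (31.800, -43.400). That places the tangent points at C = (39.500, -43.400) on AC and E = (31.800, -51.100) on EV. Then |GE| = |E − G| = 60.187.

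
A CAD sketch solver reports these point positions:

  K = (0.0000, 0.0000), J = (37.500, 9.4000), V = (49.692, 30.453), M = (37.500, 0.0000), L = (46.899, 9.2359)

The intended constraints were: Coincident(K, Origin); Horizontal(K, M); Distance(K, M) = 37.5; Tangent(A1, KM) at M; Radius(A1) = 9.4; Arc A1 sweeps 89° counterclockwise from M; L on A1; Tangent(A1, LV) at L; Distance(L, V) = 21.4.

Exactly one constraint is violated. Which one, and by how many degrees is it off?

Tangent(A1, LV) at L — off by 6.50°.

K = (0.00, 0.00) ✓; K.y = 0.00, M.y = 0.00 ✓; |KM| = 37.50 ✓; ∠(JM, MK) = 90.00° ✓; |JM| = 9.400 ✓; bearing(J→L) − bearing(J→M) = 89.00° ✓; |JL| = 9.400 ✓; ∠(JL, LV) = 96.50° ✗; |LV| = 21.40 ✓.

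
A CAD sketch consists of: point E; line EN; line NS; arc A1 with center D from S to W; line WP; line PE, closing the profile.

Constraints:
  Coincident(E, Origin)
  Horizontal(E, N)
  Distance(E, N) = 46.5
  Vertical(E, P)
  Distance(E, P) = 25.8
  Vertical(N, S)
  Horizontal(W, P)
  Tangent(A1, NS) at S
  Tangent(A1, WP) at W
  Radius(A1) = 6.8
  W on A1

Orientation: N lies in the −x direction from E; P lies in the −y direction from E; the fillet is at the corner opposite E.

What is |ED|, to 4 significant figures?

44.01

E is at the origin; EN is horizontal with |EN| = 46.5 and N on the −x side, so N = (-46.50, 0.000). E and P share the same x with |EP| = 25.8 and P on the −y side, so P = (0.000, -25.80). The virtual corner opposite E is at (-46.50, -25.80). Tangency of A1 to NS means the radius DS is perpendicular to NS and A1 meets WP tangentially, so DW is at right angles to WP, with radius 6.8, so the center D sits 6.8 in from both sides at D = (-39.70, -19.00). Then |ED| = |D − E| = 44.01.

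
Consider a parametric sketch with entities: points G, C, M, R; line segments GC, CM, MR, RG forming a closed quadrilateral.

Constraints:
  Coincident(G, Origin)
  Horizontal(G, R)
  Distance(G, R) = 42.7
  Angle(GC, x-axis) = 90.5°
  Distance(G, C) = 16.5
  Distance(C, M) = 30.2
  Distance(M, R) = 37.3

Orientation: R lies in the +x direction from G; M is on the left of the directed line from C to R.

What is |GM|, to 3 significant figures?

41.5

Checks: |CM| = 30.20 ✓; |MR| = 37.30 ✓.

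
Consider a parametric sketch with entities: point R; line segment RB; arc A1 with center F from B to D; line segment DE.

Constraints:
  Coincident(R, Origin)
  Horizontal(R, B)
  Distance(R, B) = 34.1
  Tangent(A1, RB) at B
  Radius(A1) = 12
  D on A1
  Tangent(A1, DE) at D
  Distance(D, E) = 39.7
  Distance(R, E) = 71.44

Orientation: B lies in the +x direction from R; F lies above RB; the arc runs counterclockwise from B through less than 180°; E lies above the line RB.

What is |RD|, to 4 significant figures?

47.16

R is at the origin; R and B share the same y with |RB| = 34.1 and B on the +x side, so B = (34.10, 0.000). The tangent condition forces FB to be normal to RB, so F = B + (0, 12) = (34.10, 12.00). Since FD ⟂ DE (tangency), |FE| = √(12.0² + 39.7²) = 41.47 regardless of where D sits on A1. So E lies on both circle(R, 71.44) and circle(F, 41.47); the above-RB intersection is E = (51.26, 49.76). D is the foot of the tangent from E: D = (45.99, 10.41).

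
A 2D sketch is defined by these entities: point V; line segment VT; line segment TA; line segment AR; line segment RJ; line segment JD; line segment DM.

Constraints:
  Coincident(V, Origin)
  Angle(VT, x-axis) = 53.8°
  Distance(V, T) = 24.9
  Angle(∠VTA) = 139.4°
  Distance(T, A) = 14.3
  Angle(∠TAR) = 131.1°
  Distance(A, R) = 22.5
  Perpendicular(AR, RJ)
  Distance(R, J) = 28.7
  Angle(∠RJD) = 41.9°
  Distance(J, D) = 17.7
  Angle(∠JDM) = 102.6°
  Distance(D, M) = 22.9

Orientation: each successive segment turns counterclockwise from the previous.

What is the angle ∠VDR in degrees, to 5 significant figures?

172.07°

V is at the origin; VT runs at 53.8° with length 24.9, so T = (14.706, 20.093). ∠VTA = 139.4° gives TA at 94.400° from the x-axis; with |TA| = 14.3, A = (13.609, 34.351). ∠TAR = 131.1° gives AR at 143.30° from the x-axis; with |AR| = 22.5, R = (-4.4310, 47.798). AR ⟂ RJ, so RJ runs at -126.70°; with |RJ| = 28.7, J = (-21.583, 24.787). ∠RJD = 41.9° gives JD at 11.400° from the x-axis; with |JD| = 17.7, D = (-4.2320, 28.285). Then cos ∠VDR = DV·DR / (|DV||DR|), giving 172.07°.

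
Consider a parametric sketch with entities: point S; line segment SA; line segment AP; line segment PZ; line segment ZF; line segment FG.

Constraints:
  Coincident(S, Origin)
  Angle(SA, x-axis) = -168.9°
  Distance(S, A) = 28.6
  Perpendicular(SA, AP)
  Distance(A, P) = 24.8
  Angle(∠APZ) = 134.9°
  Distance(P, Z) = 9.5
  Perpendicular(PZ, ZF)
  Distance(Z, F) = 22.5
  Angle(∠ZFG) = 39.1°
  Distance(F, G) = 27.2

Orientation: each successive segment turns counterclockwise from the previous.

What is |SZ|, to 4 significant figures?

38.35

S is at the origin; SA runs at -168.9° with length 28.6, so A = (-28.06, -5.506). SA is perpendicular to AP, so AP runs at -78.90°; with |AP| = 24.8, P = (-23.29, -29.84). ∠APZ = 134.9° gives PZ at -33.80° from the x-axis; with |PZ| = 9.5, Z = (-15.40, -35.13). Then |SZ| = |Z − S| = 38.35.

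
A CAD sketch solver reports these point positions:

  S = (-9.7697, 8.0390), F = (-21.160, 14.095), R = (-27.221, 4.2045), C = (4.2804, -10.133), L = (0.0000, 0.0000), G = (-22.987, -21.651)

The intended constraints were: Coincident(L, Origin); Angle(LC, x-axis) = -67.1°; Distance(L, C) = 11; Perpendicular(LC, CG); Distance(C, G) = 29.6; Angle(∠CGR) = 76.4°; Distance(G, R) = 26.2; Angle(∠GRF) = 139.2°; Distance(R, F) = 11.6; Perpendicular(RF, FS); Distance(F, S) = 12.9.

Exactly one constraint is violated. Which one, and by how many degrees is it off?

Perpendicular(RF, FS) — off by 3.50°.

L = (0.00, 0.00) ✓; LC at -67.10° ✓; |LC| = 11.00 ✓; ∠(LC, CG) = 90.00° ✓; |CG| = 29.60 ✓; ∠CGR = 76.40° ✓; |GR| = 26.20 ✓; ∠GRF = 139.2° ✓; |RF| = 11.60 ✓; ∠(RF, FS) = 86.50° ✗; |FS| = 12.90 ✓.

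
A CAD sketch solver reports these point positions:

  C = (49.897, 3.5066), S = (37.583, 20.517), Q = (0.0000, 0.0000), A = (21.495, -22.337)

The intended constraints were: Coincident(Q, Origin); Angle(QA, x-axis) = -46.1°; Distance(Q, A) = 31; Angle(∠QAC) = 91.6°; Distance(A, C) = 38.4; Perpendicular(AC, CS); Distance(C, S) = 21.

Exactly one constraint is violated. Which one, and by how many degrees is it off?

Perpendicular(AC, CS) — off by 6.40°.

Q = (0.00, 0.00) ✓; QA at -46.10° ✓; |QA| = 31.00 ✓; ∠QAC = 91.60° ✓; |AC| = 38.40 ✓; ∠(AC, CS) = 83.60° ✗; |CS| = 21.00 ✓.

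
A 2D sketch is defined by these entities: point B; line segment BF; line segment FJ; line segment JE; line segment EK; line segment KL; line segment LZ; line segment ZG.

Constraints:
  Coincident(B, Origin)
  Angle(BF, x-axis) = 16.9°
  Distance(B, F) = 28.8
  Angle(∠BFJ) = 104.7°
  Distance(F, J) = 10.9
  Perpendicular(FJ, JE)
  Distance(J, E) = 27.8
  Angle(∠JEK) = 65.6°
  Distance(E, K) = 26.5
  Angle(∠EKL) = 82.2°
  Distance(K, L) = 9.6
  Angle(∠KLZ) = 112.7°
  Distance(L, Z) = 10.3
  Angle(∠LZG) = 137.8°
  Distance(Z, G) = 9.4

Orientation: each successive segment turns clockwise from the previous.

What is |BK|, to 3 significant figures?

12.5

B is at the origin; BF runs at 16.9° with length 28.8, so F = (27.6, 8.37). ∠BFJ = 104.7° gives FJ at -58.4° from the x-axis; with |FJ| = 10.9, J = (33.3, -0.912). FJ ⟂ JE, so JE runs at -148°; with |JE| = 27.8, E = (9.59, -15.5). ∠JEK = 65.6° gives EK at 97.2° from the x-axis; with |EK| = 26.5, K = (6.27, 10.8). Then |BK| = |K − B| = 12.5.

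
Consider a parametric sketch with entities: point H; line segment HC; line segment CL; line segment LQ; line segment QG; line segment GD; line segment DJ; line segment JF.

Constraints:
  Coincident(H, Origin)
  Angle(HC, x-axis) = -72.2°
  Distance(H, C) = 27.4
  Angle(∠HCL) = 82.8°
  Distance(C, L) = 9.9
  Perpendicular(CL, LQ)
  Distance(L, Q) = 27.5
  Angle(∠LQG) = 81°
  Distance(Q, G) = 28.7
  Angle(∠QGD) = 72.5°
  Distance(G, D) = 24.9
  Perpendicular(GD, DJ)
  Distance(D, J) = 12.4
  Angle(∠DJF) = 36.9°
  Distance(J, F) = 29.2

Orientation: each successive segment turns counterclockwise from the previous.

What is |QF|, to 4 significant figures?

38.34

GD ⟂ DJ, so DJ runs at 51.50°; with |DJ| = 12.4, J = (9.139, -18.83). ∠DJF = 36.9° gives JF at -165.4° from the x-axis; with |JF| = 29.2, F = (-19.12, -26.19). Then |QF| = |F − Q| = 38.34.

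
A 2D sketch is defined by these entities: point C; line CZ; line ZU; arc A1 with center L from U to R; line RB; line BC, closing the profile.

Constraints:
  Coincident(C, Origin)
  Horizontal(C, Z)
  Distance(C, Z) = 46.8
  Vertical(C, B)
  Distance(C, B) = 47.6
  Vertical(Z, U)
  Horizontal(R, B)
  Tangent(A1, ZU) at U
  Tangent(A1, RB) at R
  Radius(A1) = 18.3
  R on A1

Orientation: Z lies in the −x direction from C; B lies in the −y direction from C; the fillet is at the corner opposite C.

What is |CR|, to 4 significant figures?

55.48

The virtual corner opposite C is at (-46.80, -47.60). The tangent condition forces LU to be normal to ZU and since A1 is tangent to RB there, LR ⟂ RB, with radius 18.3, so the center L sits 18.3 in from both sides at L = (-28.50, -29.30). That places the tangent points at U = (-46.80, -29.30) on ZU and R = (-28.50, -47.60) on RB. Then |CR| = |R − C| = 55.48.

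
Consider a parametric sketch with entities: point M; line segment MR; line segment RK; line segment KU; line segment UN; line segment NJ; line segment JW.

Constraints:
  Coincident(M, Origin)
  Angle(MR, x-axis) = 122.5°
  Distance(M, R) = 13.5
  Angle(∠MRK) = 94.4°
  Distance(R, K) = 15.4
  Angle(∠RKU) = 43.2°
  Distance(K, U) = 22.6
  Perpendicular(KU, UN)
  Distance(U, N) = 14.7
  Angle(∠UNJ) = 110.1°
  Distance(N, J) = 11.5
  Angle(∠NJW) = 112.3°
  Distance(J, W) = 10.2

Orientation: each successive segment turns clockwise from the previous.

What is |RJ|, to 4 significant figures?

8.130

KU is perpendicular to UN, so UN runs at 170.1°; with |UN| = 14.7, N = (-13.31, 0.8961). ∠UNJ = 110.1° gives NJ at 100.2° from the x-axis; with |NJ| = 11.5, J = (-15.34, 12.21). Then |RJ| = |J − R| = 8.130.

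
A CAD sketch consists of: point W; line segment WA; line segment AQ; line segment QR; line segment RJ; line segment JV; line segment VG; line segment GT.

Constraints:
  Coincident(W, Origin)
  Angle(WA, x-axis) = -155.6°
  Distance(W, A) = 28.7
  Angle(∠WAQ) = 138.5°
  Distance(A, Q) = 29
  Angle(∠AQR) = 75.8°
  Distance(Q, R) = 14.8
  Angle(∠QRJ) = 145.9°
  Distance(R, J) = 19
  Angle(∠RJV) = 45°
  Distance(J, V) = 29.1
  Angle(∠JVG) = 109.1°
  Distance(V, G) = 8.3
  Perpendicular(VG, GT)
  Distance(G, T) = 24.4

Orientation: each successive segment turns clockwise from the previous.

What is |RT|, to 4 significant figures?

5.252

∠JVG = 109.1° gives VG at 178.7° from the x-axis; with |VG| = 8.3, G = (-47.33, -9.860). The perpendicularity gives GT at right angles to VG, so GT runs at 88.70°; with |GT| = 24.4, T = (-46.78, 14.53). Then |RT| = |T − R| = 5.252.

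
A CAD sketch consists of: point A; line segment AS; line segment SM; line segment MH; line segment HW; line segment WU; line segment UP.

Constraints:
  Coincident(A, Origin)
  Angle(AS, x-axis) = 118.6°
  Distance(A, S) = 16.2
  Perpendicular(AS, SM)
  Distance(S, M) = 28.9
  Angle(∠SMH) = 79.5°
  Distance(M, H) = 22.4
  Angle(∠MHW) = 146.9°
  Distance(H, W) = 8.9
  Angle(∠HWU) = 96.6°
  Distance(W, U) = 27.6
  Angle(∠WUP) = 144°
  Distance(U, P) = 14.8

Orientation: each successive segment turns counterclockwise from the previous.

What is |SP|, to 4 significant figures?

8.024

A is at the origin; AS runs at 118.6° with length 16.2, so S = (-7.755, 14.22). AS is perpendicular to SM, so SM runs at -151.4°; with |SM| = 28.9, M = (-33.13, 0.3891). ∠SMH = 79.5° gives MH at -50.90° from the x-axis; with |MH| = 22.4, H = (-19.00, -16.99). ∠MHW = 146.9° gives HW at -17.80° from the x-axis; with |HW| = 8.9, W = (-10.53, -19.71). ∠HWU = 96.6° gives WU at 65.60° from the x-axis; with |WU| = 27.6, U = (0.8743, 5.420). ∠WUP = 144.0° gives UP at 101.6° from the x-axis; with |UP| = 14.8, P = (-2.102, 19.92). Then |SP| = |P − S| = 8.024.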